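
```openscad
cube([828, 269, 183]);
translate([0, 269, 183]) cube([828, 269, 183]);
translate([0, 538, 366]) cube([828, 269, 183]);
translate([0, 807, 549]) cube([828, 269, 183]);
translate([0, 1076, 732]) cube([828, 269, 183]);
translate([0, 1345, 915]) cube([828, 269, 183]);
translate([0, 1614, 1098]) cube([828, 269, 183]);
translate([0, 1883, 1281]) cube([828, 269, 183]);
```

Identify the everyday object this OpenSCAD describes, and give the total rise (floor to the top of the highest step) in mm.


A staircase. The total rise is 1464 mm.

8 identical blocks, each offset up and back from the previous — a staircase. Each step is 183 mm tall and there are 8 of them, so the total rise is 8 × 183 = 1464 mm.


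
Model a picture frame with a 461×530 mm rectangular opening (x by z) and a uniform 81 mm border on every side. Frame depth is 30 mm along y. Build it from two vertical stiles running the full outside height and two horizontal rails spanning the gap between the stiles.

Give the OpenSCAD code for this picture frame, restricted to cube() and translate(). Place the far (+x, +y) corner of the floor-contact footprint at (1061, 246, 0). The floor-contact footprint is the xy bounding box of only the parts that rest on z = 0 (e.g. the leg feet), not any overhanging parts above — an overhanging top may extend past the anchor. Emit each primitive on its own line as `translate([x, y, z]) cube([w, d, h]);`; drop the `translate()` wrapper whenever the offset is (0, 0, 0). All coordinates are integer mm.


translate([438, 216, 0]) cube([81, 30, 692]);
translate([980, 216, 0]) cube([81, 30, 692]);
translate([519, 216, 0]) cube([461, 30, 81]);
translate([519, 216, 611]) cube([461, 30, 81]);


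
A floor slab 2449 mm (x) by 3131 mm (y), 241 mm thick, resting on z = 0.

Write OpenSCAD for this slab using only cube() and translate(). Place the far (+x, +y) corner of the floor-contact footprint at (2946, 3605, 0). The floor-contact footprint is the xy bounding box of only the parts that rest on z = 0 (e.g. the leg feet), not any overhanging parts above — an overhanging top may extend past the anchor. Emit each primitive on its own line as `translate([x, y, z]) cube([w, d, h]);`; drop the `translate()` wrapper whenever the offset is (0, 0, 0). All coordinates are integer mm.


translate([497, 474, 0]) cube([2449, 3131, 241]);


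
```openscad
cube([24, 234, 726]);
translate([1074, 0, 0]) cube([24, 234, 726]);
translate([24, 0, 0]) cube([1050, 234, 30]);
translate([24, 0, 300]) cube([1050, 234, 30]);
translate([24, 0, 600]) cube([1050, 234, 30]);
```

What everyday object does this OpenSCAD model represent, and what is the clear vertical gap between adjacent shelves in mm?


A bookshelf. The clear shelf gap is 270 mm.

Two tall side panels with 3 horizontal boards between them — a bookshelf. The first two shelf undersides are at z = 0 and z = 300; with shelf thickness 30, the clear gap is 300 − 0 − 30 = 270 mm.


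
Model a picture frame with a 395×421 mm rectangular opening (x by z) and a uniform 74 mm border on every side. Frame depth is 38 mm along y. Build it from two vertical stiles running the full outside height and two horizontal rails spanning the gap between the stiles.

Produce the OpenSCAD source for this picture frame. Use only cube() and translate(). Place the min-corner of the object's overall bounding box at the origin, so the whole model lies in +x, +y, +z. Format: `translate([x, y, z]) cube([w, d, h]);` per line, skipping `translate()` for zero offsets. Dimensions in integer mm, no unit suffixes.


cube([74, 38, 569]);
translate([469, 0, 0]) cube([74, 38, 569]);
translate([74, 0, 0]) cube([395, 38, 74]);
translate([74, 0, 495]) cube([395, 38, 74]);


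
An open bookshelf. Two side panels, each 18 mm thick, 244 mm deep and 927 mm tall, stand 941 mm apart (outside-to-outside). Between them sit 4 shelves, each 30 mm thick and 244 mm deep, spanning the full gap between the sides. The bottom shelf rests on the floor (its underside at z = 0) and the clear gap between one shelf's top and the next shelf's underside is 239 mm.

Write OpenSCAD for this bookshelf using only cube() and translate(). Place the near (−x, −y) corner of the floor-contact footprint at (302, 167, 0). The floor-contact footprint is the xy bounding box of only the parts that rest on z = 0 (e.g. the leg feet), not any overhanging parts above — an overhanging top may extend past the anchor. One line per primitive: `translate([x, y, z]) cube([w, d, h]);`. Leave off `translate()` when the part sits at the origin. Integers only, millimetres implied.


translate([302, 167, 0]) cube([18, 244, 927]);
translate([1225, 167, 0]) cube([18, 244, 927]);
translate([320, 167, 0]) cube([905, 244, 30]);
translate([320, 167, 269]) cube([905, 244, 30]);
translate([320, 167, 538]) cube([905, 244, 30]);
translate([320, 167, 807]) cube([905, 244, 30]);


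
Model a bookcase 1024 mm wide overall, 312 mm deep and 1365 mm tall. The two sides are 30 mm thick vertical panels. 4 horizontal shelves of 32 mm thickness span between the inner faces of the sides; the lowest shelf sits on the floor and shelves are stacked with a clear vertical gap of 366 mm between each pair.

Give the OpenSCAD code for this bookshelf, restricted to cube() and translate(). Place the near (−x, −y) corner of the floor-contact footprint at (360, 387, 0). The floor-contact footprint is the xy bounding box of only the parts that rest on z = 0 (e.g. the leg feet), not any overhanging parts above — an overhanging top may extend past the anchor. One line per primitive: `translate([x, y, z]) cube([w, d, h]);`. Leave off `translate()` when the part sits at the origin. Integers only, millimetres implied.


translate([360, 387, 0]) cube([30, 312, 1365]);
translate([1354, 387, 0]) cube([30, 312, 1365]);
translate([390, 387, 0]) cube([964, 312, 32]);
translate([390, 387, 398]) cube([964, 312, 32]);
translate([390, 387, 796]) cube([964, 312, 32]);
translate([390, 387, 1194]) cube([964, 312, 32]);


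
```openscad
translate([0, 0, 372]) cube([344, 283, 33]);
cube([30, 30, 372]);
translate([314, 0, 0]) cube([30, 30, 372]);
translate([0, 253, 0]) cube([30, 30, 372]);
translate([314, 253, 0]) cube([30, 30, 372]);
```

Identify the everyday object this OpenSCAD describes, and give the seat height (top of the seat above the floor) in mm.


A stool. The seat height is 405 mm.

A 344×283×33 slab at z = 372 on four corner posts — a stool. The seat top is 372 + 33 = 405 mm.


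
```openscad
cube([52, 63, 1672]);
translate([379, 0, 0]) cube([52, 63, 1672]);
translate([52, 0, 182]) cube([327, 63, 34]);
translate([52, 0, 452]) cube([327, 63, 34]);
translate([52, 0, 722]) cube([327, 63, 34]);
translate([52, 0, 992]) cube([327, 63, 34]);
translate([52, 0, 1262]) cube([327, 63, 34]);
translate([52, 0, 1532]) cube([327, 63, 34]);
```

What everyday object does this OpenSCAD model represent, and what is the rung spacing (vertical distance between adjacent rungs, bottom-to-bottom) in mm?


A ladder. The rung spacing is 270 mm.

Two tall 52×63 posts with 6 short bars between them — a ladder. Adjacent rungs sit at z = 182 and z = 452, so the spacing is 452 − 182 = 270 mm.


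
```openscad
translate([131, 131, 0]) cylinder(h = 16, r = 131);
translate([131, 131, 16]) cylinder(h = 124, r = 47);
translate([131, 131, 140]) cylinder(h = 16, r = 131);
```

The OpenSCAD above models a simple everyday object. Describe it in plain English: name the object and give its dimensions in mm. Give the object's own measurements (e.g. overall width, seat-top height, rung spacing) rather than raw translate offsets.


A spool: two coaxial disc flanges of radius 131 mm and thickness 16 mm, joined by a core cylinder of radius 47 mm and height 124 mm. The lower flange rests on z = 0 and the three cylinders share a vertical axis.


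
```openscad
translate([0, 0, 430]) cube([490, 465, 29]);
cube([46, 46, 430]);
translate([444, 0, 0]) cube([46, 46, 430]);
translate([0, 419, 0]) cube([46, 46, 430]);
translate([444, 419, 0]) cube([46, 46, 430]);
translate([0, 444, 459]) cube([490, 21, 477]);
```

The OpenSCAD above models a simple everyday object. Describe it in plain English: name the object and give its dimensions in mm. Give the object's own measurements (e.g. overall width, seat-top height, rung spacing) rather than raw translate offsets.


A chair. The seat is a 490×465×29 mm slab with its top at z = 459 mm, on four 46×46 mm corner legs (flush with the seat edges, standing on z = 0). A flat backrest 21 mm thick, 477 mm tall, spans the full seat width and rises from the seat top along its +y edge, rear face flush with the rear of the seat.


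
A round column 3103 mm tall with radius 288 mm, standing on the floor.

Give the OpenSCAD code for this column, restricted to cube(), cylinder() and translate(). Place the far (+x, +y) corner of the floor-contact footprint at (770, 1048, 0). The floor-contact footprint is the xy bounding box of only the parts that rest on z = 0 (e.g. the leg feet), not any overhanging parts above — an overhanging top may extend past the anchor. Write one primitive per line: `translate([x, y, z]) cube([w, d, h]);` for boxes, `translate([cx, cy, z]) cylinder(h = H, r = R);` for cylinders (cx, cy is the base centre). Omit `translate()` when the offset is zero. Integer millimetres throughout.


translate([482, 760, 0]) cylinder(h = 3103, r = 288);


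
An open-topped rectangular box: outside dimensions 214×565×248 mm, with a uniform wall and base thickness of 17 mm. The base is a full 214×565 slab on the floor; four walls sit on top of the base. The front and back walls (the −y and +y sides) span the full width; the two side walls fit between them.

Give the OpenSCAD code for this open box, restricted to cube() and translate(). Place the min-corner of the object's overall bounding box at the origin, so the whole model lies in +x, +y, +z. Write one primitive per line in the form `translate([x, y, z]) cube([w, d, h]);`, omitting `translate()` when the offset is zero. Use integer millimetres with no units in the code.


cube([214, 565, 17]);
translate([0, 0, 17]) cube([214, 17, 231]);
translate([0, 548, 17]) cube([214, 17, 231]);
translate([0, 17, 17]) cube([17, 531, 231]);
translate([197, 17, 17]) cube([17, 531, 231]);


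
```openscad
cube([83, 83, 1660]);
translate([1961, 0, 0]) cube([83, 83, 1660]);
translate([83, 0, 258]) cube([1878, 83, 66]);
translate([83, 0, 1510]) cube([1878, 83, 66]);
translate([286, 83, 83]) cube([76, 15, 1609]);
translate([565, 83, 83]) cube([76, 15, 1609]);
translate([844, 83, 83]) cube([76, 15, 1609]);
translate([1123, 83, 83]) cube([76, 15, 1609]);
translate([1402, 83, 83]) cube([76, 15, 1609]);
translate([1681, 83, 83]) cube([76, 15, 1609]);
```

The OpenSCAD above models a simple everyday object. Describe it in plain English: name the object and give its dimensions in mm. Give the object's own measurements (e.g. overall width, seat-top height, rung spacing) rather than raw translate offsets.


A fence section. Two 83×83 mm posts, 1660 mm tall, stand on the floor with a clear span of 1878 mm between their inner faces. Two horizontal rails of 83×66 mm section span the gap between the posts with their undersides at z = 258 mm and z = 1510 mm, flush with the posts' −y face. 6 pickets, each 76 mm wide, 15 mm thick and 1609 mm tall, are fixed to the +y face of the rails with their bottoms at z = 83 mm, spaced across the span with a 203 mm gap after the −x post and between neighbouring pickets, with 204 mm left before the +x post.


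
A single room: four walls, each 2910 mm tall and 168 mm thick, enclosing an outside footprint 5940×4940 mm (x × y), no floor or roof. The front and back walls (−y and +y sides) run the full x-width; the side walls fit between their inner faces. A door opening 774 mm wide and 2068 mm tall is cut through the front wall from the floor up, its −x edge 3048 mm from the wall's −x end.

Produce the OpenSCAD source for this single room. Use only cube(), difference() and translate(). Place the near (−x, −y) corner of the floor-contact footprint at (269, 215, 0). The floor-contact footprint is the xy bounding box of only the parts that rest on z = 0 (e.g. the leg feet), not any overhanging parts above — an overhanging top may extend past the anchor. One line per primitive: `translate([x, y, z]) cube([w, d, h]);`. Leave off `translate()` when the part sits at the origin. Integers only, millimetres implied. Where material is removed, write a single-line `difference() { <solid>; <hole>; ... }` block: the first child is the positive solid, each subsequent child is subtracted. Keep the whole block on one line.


difference() { translate([269, 215, 0]) cube([5940, 168, 2910]); translate([3317, 215, 0]) cube([774, 168, 2068]); }
translate([269, 4987, 0]) cube([5940, 168, 2910]);
translate([269, 383, 0]) cube([168, 4604, 2910]);
translate([6041, 383, 0]) cube([168, 4604, 2910]);


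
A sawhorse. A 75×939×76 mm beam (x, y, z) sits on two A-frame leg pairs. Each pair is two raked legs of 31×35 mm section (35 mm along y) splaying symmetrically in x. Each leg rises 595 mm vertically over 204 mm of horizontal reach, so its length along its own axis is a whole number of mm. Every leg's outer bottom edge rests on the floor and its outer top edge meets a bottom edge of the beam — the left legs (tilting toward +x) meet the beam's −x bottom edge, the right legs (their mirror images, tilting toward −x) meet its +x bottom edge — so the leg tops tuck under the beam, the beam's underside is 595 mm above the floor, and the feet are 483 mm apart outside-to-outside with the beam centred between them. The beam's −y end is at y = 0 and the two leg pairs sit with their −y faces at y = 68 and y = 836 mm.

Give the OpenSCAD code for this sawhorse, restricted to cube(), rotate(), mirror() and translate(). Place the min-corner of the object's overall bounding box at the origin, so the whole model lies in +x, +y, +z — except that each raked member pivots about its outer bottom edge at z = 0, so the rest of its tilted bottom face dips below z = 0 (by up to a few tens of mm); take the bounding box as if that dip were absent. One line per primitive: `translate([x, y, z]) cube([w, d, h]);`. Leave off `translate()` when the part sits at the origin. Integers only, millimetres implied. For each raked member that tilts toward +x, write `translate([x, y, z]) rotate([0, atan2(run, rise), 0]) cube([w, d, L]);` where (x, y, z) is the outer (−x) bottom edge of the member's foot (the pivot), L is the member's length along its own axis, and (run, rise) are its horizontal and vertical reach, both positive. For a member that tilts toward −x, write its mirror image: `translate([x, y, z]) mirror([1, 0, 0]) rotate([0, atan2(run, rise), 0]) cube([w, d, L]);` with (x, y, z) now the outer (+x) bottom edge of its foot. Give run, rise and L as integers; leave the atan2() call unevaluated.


// leg length = √(204² + 595²) = 629
// right-leg outer foot x = 2·204 + 75 = 483
// beam min-corner = (204, 0, 595)
translate([204, 0, 595]) cube([75, 939, 76]);
translate([0, 68, 0]) rotate([0, atan2(204, 595), 0]) cube([31, 35, 629]);
translate([483, 68, 0]) mirror([1, 0, 0]) rotate([0, atan2(204, 595), 0]) cube([31, 35, 629]);
translate([0, 836, 0]) rotate([0, atan2(204, 595), 0]) cube([31, 35, 629]);
translate([483, 836, 0]) mirror([1, 0, 0]) rotate([0, atan2(204, 595), 0]) cube([31, 35, 629]);


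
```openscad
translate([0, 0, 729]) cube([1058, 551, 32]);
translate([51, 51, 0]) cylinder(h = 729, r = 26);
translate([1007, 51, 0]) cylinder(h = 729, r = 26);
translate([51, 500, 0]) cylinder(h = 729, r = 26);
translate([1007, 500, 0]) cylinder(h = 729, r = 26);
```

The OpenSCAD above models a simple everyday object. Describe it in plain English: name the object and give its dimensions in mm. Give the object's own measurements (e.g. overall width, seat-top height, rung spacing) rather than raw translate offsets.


A rectangular dining table. The top is 1058×551×32 mm with its upper surface at z = 761 mm. It stands on four round legs of 52 mm diameter, each leg's bounding box inset 25 mm from the nearest pair of top edges, running from the floor to the underside of the top.


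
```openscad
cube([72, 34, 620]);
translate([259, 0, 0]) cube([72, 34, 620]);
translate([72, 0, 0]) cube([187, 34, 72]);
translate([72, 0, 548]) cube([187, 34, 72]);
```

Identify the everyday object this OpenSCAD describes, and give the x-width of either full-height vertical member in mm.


A picture frame. The border width is 72 mm.

Four thin pieces enclosing a rectangular opening — a picture frame. The two full-height stiles are 620 mm tall; the top rail sits at z = 548 and is 72 mm tall, so the border above the opening is 620 − 548 = 72 mm, matching the stile x-width.


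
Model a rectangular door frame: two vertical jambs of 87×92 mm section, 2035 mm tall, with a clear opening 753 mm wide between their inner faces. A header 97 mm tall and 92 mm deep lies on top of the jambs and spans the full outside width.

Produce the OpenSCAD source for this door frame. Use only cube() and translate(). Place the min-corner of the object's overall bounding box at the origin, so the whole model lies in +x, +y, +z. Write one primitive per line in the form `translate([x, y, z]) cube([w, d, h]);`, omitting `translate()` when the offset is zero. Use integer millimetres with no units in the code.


cube([87, 92, 2035]);
translate([840, 0, 0]) cube([87, 92, 2035]);
translate([0, 0, 2035]) cube([927, 92, 97]);


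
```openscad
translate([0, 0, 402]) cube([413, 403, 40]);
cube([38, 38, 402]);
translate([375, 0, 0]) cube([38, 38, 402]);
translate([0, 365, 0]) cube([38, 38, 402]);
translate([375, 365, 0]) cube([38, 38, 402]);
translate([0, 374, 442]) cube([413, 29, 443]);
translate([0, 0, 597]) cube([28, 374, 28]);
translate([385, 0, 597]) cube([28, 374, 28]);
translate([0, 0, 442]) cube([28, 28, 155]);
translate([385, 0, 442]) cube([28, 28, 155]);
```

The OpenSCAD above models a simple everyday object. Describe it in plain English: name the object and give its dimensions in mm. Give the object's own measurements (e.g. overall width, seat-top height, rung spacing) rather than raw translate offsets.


A chair. The seat is a 413×403×40 mm slab with its top at z = 442 mm, on four 38×38 mm corner legs (flush with the seat edges, standing on z = 0). A flat backrest 29 mm thick, 443 mm tall, spans the full seat width and rises from the seat top along its +y edge, rear face flush with the rear of the seat. Two armrests of 28×28 mm section run along each side from the seat's front edge to the front of the backrest, top faces 183 mm above the seat top and outer faces flush with the seat's x-edges; a 28×28 mm post under the front of each armrest stands on the seat at the front corner.


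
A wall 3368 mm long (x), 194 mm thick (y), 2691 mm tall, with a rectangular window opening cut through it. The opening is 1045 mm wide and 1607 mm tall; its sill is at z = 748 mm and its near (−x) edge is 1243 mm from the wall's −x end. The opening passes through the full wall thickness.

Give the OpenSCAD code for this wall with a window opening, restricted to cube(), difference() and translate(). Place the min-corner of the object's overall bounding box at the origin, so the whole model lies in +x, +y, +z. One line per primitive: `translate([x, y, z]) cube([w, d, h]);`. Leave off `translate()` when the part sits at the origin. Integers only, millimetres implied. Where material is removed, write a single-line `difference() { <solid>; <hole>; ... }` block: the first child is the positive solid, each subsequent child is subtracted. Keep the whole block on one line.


difference() { cube([3368, 194, 2691]); translate([1243, 0, 748]) cube([1045, 194, 1607]); }


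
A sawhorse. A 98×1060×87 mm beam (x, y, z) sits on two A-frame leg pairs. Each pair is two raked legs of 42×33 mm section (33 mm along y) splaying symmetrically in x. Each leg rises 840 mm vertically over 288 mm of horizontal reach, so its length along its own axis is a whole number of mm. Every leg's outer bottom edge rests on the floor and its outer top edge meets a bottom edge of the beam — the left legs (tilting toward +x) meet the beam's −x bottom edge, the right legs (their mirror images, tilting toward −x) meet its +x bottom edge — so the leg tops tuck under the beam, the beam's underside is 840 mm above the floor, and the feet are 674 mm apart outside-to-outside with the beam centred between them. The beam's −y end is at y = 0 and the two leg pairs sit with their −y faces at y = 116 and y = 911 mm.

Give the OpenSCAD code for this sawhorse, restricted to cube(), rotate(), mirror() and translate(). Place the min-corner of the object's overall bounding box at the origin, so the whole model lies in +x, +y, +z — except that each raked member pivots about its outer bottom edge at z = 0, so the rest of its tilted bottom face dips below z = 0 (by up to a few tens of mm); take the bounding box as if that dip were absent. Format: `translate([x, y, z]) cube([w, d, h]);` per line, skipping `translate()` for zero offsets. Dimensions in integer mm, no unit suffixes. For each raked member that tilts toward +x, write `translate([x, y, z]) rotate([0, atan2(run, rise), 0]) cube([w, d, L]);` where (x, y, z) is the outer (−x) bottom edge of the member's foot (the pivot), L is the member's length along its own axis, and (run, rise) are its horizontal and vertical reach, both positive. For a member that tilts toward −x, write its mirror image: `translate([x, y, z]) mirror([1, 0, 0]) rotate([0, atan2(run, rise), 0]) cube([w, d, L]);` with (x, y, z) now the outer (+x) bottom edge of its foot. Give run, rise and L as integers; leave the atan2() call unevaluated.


translate([288, 0, 840]) cube([98, 1060, 87]);
translate([0, 116, 0]) rotate([0, atan2(288, 840), 0]) cube([42, 33, 888]);
translate([674, 116, 0]) mirror([1, 0, 0]) rotate([0, atan2(288, 840), 0]) cube([42, 33, 888]);
translate([0, 911, 0]) rotate([0, atan2(288, 840), 0]) cube([42, 33, 888]);
translate([674, 911, 0]) mirror([1, 0, 0]) rotate([0, atan2(288, 840), 0]) cube([42, 33, 888]);


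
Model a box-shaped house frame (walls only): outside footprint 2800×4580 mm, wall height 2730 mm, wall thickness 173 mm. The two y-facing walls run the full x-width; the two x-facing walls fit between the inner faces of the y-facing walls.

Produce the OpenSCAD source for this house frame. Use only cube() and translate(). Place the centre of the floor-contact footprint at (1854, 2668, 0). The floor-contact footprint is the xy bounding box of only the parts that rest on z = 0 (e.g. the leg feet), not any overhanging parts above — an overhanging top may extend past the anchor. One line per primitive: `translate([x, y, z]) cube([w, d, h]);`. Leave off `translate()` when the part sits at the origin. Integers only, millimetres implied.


translate([454, 378, 0]) cube([2800, 173, 2730]);
translate([454, 4785, 0]) cube([2800, 173, 2730]);
translate([454, 551, 0]) cube([173, 4234, 2730]);
translate([3081, 551, 0]) cube([173, 4234, 2730]);


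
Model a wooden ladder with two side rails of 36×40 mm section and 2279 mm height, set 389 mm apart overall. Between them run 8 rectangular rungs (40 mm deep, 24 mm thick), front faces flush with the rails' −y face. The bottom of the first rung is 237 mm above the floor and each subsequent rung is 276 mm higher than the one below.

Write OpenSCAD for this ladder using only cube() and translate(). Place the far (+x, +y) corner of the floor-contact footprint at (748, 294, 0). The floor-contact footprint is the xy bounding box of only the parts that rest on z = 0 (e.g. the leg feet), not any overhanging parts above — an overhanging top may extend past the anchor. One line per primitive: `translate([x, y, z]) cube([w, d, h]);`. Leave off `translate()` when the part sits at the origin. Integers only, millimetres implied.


translate([359, 254, 0]) cube([36, 40, 2279]);
translate([712, 254, 0]) cube([36, 40, 2279]);
translate([395, 254, 237]) cube([317, 40, 24]);
translate([395, 254, 513]) cube([317, 40, 24]);
translate([395, 254, 789]) cube([317, 40, 24]);
translate([395, 254, 1065]) cube([317, 40, 24]);
translate([395, 254, 1341]) cube([317, 40, 24]);
translate([395, 254, 1617]) cube([317, 40, 24]);
translate([395, 254, 1893]) cube([317, 40, 24]);
translate([395, 254, 2169]) cube([317, 40, 24]);


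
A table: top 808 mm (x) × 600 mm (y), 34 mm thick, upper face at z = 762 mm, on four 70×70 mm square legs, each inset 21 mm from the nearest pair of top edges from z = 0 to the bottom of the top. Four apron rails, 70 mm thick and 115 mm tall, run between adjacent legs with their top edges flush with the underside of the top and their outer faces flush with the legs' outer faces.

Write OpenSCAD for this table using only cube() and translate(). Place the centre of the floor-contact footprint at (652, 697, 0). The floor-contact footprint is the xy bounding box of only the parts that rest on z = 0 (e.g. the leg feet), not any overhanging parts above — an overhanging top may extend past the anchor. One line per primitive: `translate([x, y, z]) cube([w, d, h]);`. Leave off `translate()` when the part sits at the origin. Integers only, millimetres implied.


translate([248, 397, 728]) cube([808, 600, 34]);
translate([269, 418, 0]) cube([70, 70, 728]);
translate([965, 418, 0]) cube([70, 70, 728]);
translate([269, 906, 0]) cube([70, 70, 728]);
translate([965, 906, 0]) cube([70, 70, 728]);
translate([339, 418, 613]) cube([626, 70, 115]);
translate([339, 906, 613]) cube([626, 70, 115]);
translate([269, 488, 613]) cube([70, 418, 115]);
translate([965, 488, 613]) cube([70, 418, 115]);


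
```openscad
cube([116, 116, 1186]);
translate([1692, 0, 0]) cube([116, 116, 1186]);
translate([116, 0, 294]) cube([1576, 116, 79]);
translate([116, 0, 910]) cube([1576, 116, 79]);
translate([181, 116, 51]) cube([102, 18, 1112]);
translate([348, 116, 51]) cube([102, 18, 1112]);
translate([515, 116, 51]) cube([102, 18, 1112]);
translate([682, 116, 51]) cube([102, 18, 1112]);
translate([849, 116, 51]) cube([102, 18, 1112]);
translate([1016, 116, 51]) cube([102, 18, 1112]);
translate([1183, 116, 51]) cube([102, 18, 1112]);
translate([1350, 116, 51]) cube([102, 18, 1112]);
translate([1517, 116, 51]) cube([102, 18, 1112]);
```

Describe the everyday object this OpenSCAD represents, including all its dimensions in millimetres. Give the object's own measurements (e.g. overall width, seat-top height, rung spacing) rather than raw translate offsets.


A fence section. Two 116×116 mm posts, 1186 mm tall, stand on the floor with a clear span of 1576 mm between their inner faces. Two horizontal rails of 116×79 mm section span the gap between the posts with their undersides at z = 294 mm and z = 910 mm, flush with the posts' −y face. 9 pickets, each 102 mm wide, 18 mm thick and 1112 mm tall, are fixed to the +y face of the rails with their bottoms at z = 51 mm, spaced across the span with a 65 mm gap after the −x post and between neighbouring pickets, with 73 mm left before the +x post.


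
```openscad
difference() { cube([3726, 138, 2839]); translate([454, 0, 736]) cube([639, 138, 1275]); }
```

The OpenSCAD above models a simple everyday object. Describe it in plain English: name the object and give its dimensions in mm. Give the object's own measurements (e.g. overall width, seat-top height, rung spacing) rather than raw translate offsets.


A wall 3726 mm long (x), 138 mm thick (y), 2839 mm tall, with a rectangular window opening cut through it. The opening is 639 mm wide and 1275 mm tall; its sill is at z = 736 mm and its near (−x) edge is 454 mm from the wall's −x end. The opening passes through the full wall thickness.


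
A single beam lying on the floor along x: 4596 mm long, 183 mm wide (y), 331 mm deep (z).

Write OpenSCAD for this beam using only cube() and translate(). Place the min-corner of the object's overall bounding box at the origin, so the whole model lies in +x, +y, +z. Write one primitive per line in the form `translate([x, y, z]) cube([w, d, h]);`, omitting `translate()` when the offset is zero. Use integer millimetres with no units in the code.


cube([4596, 183, 331]);


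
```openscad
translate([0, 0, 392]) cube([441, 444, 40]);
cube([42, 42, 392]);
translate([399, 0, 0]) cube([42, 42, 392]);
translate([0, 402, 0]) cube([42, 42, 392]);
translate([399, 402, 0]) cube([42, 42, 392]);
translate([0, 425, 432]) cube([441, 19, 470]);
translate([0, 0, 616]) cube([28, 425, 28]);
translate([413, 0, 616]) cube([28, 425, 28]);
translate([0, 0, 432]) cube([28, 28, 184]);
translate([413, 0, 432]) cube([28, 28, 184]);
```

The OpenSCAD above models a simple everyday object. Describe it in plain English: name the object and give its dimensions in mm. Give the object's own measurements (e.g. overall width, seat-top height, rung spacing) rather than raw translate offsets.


A chair. The seat is a 441×444×40 mm slab with its top at z = 432 mm, on four 42×42 mm corner legs (flush with the seat edges, standing on z = 0). A flat backrest 19 mm thick, 470 mm tall, spans the full seat width and rises from the seat top along its +y edge, rear face flush with the rear of the seat. Two armrests of 28×28 mm section run along each side from the seat's front edge to the front of the backrest, top faces 212 mm above the seat top and outer faces flush with the seat's x-edges; a 28×28 mm post under the front of each armrest stands on the seat at the front corner.


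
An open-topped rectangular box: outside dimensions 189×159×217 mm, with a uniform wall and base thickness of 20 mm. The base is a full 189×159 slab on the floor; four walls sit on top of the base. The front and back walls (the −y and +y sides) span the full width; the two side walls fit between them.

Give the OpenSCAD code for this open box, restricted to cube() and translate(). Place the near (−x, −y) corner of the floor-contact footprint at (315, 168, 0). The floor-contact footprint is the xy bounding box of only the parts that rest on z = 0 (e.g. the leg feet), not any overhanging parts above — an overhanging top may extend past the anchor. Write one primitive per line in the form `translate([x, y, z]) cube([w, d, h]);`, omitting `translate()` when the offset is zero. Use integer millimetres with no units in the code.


translate([315, 168, 0]) cube([189, 159, 20]);
translate([315, 168, 20]) cube([189, 20, 197]);
translate([315, 307, 20]) cube([189, 20, 197]);
translate([315, 188, 20]) cube([20, 119, 197]);
translate([484, 188, 20]) cube([20, 119, 197]);


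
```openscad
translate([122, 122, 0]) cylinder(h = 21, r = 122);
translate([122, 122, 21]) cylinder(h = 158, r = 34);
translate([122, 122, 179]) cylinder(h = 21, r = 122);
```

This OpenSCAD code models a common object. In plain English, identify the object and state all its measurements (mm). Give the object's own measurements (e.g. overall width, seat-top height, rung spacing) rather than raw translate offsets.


A spool: two coaxial disc flanges of radius 122 mm and thickness 21 mm, joined by a core cylinder of radius 34 mm and height 158 mm. The lower flange rests on z = 0 and the three cylinders share a vertical axis.


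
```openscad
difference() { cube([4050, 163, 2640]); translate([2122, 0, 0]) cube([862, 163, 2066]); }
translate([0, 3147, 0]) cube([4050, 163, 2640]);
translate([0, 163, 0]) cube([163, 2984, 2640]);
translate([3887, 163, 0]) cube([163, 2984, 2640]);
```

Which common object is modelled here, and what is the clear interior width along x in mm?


A single room. The interior width is 3724 mm.

Four walls enclosing a rectangle with a door in the front wall — a room. Outside width 4050 minus two 163 mm walls gives 3724 mm.


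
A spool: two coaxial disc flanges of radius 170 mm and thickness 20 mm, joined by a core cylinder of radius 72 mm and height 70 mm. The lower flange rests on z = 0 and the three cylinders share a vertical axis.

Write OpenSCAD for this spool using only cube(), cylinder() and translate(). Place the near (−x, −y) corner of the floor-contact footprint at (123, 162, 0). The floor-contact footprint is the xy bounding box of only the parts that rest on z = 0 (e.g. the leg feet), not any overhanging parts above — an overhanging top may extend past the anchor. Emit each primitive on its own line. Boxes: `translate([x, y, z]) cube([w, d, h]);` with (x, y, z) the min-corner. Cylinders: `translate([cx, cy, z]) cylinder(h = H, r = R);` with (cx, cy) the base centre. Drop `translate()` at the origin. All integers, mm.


translate([293, 332, 0]) cylinder(h = 20, r = 170);
translate([293, 332, 20]) cylinder(h = 70, r = 72);
translate([293, 332, 90]) cylinder(h = 20, r = 170);


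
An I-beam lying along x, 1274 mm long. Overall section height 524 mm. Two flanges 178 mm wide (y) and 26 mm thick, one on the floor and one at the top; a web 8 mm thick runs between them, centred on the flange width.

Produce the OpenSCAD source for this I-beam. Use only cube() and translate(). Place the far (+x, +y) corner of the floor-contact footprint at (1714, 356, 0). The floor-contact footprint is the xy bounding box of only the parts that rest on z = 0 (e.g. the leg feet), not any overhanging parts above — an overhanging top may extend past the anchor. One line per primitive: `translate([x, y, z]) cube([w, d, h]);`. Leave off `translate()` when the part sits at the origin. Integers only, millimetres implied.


translate([440, 178, 0]) cube([1274, 178, 26]);
translate([440, 263, 26]) cube([1274, 8, 472]);
translate([440, 178, 498]) cube([1274, 178, 26]);


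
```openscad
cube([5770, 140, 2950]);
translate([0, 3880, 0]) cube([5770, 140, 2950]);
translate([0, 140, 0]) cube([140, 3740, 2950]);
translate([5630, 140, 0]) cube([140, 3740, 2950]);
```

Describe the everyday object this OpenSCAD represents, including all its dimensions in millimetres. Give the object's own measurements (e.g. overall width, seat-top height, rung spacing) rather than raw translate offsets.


The wall frame of a small rectangular building: four walls, each 2950 mm tall and 140 mm thick, enclosing a footprint 5770 mm (x) by 4020 mm (y) outside-to-outside, with no floor or roof. The front and back walls (the −y and +y sides) span the full width; the two side walls fit between them.


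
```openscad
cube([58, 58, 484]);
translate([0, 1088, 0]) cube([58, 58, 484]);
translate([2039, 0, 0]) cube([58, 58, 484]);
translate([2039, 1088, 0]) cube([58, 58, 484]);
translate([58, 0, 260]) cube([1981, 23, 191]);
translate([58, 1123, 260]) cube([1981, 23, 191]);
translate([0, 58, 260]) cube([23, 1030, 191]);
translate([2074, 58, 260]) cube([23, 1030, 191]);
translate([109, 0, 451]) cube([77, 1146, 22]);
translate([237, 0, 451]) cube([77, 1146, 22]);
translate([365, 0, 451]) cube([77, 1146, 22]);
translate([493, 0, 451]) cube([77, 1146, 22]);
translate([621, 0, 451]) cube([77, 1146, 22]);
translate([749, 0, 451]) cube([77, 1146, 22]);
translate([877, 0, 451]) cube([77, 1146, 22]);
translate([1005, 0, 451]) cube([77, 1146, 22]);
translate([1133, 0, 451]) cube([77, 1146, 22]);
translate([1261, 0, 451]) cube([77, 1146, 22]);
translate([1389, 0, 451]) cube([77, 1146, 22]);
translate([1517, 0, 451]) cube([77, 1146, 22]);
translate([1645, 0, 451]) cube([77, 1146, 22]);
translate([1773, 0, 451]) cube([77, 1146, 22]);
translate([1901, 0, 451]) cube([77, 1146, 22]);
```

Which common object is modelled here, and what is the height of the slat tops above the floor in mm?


A bed frame. The slat-top height is 473 mm.

Four posts, four rails, and a row of slats — a bed frame. Slats sit on the rails at z = 260 + 191 = 451; with slat thickness 22, the top is 473 mm.


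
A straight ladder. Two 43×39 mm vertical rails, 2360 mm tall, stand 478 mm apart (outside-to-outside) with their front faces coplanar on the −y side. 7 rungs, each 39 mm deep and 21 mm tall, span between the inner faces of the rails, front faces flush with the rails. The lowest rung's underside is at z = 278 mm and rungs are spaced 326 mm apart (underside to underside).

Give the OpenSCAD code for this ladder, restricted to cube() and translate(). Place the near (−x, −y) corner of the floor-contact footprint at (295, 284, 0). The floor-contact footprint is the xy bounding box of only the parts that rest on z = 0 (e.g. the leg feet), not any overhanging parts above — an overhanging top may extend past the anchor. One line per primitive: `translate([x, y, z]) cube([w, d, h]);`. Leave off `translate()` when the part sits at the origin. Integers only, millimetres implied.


translate([295, 284, 0]) cube([43, 39, 2360]);
translate([730, 284, 0]) cube([43, 39, 2360]);
translate([338, 284, 278]) cube([392, 39, 21]);
translate([338, 284, 604]) cube([392, 39, 21]);
translate([338, 284, 930]) cube([392, 39, 21]);
translate([338, 284, 1256]) cube([392, 39, 21]);
translate([338, 284, 1582]) cube([392, 39, 21]);
translate([338, 284, 1908]) cube([392, 39, 21]);
translate([338, 284, 2234]) cube([392, 39, 21]);


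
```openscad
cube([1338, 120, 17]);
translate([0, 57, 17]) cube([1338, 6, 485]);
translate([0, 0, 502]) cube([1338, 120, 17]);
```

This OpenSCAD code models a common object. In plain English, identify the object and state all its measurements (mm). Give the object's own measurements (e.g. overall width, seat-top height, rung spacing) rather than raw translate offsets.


An I-beam lying along x, 1338 mm long. Overall section height 519 mm. Two flanges 120 mm wide (y) and 17 mm thick, one on the floor and one at the top; a web 6 mm thick runs between them, centred on the flange width.


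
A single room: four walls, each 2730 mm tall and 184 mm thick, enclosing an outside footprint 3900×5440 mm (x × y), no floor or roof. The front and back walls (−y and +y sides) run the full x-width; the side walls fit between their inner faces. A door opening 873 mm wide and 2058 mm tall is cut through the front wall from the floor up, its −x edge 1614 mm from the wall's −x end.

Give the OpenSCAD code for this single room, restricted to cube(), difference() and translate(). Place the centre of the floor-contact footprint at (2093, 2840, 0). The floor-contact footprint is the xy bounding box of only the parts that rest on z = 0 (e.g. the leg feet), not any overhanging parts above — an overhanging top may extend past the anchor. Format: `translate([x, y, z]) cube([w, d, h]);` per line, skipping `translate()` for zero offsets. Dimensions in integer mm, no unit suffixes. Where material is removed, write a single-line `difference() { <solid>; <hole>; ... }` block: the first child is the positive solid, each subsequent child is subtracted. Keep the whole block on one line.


difference() { translate([143, 120, 0]) cube([3900, 184, 2730]); translate([1757, 120, 0]) cube([873, 184, 2058]); }
translate([143, 5376, 0]) cube([3900, 184, 2730]);
translate([143, 304, 0]) cube([184, 5072, 2730]);
translate([3859, 304, 0]) cube([184, 5072, 2730]);


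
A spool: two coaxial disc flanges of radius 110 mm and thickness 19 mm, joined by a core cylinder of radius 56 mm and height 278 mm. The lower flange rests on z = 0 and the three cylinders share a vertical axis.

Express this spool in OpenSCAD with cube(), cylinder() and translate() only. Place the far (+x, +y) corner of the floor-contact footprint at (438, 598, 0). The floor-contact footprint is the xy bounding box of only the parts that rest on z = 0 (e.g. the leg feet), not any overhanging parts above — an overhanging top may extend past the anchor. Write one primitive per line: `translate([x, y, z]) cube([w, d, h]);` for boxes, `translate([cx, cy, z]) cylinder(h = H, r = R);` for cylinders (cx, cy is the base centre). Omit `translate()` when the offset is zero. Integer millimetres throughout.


translate([328, 488, 0]) cylinder(h = 19, r = 110);
translate([328, 488, 19]) cylinder(h = 278, r = 56);
translate([328, 488, 297]) cylinder(h = 19, r = 110);


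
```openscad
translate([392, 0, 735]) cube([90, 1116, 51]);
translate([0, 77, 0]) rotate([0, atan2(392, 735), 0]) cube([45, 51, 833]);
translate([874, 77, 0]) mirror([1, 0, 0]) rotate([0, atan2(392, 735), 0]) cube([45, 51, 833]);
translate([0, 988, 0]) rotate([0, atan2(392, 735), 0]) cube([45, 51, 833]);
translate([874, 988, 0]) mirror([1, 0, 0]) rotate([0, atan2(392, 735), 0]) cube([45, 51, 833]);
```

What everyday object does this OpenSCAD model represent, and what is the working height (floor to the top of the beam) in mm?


A sawhorse. The overall height is 786 mm.

A beam across two mirrored pairs of raked legs — a sawhorse. The beam's underside is at z = 735 (matching the legs' vertical rise in atan2(392, 735)) and the beam is 51 mm tall, so its top is at 735 + 51 = 786 mm. The raked legs top out at the beam's underside, so that is the highest point.
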